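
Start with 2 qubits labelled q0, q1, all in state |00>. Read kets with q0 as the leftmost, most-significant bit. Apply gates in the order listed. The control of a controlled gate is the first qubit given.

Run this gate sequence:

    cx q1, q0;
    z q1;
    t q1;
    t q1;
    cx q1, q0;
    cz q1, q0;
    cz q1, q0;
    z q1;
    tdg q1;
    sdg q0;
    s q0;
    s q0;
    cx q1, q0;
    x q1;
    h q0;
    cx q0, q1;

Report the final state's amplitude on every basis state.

The resulting statevector has amplitude 0 on |00>, sqrt(2)/2 on |01>, sqrt(2)/2 on |10>, 0 on |11>. Key observation: gates 6-7 undo each other exactly, leaving only the rest of the circuit to track.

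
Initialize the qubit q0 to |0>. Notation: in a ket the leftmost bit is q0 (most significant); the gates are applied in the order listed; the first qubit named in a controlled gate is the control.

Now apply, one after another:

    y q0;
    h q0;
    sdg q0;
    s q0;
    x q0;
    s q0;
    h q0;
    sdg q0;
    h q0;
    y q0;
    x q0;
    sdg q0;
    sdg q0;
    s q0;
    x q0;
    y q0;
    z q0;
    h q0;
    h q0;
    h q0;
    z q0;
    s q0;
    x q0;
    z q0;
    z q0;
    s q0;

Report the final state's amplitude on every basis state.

After the circuit, the state carries amplitude -1/2 + I/2 on |0>, 1/2 - I/2 on |1>.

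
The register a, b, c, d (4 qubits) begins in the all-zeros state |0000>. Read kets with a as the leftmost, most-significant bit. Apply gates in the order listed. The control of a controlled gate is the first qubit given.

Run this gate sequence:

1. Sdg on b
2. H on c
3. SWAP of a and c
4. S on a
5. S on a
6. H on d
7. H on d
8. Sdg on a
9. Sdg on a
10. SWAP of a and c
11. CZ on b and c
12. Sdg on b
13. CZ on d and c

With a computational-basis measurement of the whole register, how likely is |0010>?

Outcome |0010> occurs with probability 1/2. Key observation: the block from step 3 through step 10 cancels to the identity and can be dropped.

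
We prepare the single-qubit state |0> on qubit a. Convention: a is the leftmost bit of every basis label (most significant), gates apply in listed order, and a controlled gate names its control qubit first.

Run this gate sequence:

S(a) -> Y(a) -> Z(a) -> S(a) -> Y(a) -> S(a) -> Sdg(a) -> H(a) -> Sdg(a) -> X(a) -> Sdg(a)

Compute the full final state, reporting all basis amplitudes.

The resulting statevector has amplitude -sqrt(2)/2 on |0>, -sqrt(2)/2 on |1>.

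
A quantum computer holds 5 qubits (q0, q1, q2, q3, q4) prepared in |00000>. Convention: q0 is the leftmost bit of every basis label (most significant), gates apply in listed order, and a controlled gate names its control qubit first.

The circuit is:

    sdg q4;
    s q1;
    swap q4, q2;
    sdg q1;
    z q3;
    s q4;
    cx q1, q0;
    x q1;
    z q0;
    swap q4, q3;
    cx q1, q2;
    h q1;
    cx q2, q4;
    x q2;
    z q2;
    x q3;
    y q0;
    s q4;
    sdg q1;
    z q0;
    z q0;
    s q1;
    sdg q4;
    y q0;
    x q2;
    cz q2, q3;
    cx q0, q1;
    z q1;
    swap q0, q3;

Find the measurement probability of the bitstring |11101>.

The probability of measuring |11101> is 1/2. Key observation: gates 17-24 undo each other exactly, leaving only the rest of the circuit to track.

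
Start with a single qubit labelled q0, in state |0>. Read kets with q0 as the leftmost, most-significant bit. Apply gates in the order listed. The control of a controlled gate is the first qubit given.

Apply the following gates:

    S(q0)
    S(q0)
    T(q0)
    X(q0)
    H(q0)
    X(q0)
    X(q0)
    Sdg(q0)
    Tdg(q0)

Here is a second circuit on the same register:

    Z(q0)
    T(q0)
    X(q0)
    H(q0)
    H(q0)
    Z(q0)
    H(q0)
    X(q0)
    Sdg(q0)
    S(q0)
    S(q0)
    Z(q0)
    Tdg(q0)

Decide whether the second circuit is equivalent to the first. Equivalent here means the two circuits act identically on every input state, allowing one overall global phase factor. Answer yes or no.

Yes — the two circuits implement the same unitary up to a global phase.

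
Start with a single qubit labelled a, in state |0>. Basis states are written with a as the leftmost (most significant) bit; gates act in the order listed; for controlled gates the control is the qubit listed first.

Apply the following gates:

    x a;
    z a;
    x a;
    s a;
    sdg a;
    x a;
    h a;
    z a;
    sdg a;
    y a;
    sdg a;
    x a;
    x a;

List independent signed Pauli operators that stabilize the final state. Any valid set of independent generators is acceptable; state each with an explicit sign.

The stabilizer group can be generated by -X, among other valid generating sets.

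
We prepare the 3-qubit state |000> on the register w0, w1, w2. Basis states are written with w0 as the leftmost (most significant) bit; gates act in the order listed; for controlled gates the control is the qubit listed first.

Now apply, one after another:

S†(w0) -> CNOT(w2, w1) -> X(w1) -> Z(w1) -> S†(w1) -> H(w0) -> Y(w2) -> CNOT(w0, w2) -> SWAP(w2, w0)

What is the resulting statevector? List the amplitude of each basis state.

The final amplitudes are -sqrt(2)/2 on |011>, -sqrt(2)/2 on |110>, and 0 on every other basis state.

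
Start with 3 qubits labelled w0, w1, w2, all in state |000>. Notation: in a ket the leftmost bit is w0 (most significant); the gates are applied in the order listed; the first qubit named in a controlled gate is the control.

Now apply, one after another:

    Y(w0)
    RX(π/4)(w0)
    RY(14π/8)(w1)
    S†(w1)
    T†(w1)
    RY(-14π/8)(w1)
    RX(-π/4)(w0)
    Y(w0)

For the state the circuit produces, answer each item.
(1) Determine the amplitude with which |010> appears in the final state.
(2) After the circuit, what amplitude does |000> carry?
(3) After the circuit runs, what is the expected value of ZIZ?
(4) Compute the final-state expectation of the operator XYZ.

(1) |010> carries amplitude sqrt(2)*(1 + exp(I*pi/4))/4 in the final state.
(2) |000> carries amplitude sqrt(2)/4 + 1/2 - exp(I*pi/4)/2 + sqrt(2)*exp(I*pi/4)/4 in the final state.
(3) The expectation value of ZIZ is 1.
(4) The observable XYZ averages to 0.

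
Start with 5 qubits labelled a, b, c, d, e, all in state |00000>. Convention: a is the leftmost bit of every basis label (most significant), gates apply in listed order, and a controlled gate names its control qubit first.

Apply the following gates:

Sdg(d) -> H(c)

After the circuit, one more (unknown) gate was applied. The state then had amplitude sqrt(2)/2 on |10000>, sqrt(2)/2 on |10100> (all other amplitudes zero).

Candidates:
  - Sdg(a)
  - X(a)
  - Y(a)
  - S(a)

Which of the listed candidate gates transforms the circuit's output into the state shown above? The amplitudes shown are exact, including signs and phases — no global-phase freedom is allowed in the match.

The unique candidate consistent with the amplitudes is X(a).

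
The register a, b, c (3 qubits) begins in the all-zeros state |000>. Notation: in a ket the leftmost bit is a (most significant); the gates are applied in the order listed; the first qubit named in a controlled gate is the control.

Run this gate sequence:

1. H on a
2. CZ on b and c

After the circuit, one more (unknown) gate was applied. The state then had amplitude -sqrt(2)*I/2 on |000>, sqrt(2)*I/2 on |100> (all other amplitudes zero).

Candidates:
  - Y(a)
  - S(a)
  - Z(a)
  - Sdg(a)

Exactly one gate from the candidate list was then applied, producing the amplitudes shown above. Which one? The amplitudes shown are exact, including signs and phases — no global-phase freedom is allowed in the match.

It was Y(a) that produced the state shown.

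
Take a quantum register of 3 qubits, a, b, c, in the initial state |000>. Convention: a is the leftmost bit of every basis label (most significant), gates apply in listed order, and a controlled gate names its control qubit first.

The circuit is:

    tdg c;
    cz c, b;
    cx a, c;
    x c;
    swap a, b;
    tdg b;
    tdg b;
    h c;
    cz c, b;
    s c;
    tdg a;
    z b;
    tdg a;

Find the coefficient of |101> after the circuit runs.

The amplitude on |101> is 0.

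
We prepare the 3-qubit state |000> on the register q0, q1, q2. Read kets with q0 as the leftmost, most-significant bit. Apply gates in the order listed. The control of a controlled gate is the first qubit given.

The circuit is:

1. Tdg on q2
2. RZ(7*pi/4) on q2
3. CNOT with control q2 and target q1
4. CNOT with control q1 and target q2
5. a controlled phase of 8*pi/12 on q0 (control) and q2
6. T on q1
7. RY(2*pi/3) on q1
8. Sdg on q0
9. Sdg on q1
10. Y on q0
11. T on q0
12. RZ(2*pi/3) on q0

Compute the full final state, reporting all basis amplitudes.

The resulting statevector has amplitude exp(5*I*pi/24)/2 on |100>, -sqrt(3)*exp(17*I*pi/24)/2 on |110>, and 0 on every other basis state.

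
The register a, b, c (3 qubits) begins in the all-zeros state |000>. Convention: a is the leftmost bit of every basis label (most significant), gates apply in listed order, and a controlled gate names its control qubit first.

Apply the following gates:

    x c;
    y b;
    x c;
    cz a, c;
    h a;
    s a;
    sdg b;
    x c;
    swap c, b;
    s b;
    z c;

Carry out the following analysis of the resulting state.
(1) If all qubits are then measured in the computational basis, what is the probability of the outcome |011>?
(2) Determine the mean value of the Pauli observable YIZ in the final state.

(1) The probability of measuring |011> is 1/2.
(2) In the final state, YIZ has expectation -1.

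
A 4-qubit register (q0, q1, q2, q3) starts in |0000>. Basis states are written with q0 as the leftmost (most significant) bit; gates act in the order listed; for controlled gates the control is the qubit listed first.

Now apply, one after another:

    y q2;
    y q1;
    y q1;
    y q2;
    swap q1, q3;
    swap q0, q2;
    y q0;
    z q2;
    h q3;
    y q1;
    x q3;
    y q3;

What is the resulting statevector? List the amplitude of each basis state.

The final amplitudes are sqrt(2)*I/2 on |1100>, -sqrt(2)*I/2 on |1101>, and 0 on every other basis state.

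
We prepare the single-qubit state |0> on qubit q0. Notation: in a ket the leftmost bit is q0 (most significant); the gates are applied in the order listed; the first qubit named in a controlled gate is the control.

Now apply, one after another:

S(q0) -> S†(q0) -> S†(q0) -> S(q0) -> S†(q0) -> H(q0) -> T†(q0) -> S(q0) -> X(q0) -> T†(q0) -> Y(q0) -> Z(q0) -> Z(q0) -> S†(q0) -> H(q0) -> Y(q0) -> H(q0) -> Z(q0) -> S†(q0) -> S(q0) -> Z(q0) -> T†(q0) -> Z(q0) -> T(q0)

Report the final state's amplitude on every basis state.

The resulting statevector has amplitude sqrt(2)*exp(3*I*pi/4)/2 on |0>, -sqrt(2)*exp(3*I*pi/4)/2 on |1>.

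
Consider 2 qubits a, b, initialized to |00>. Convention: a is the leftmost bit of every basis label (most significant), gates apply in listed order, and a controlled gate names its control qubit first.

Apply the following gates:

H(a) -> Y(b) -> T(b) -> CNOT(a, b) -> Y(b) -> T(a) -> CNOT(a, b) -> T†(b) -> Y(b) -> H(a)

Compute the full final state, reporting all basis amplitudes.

After the circuit, the state carries amplitude 0 on |00>, 1/2 + exp(3*I*pi/4)/2 on |01>, 0 on |10>, -1/2 + exp(3*I*pi/4)/2 on |11>.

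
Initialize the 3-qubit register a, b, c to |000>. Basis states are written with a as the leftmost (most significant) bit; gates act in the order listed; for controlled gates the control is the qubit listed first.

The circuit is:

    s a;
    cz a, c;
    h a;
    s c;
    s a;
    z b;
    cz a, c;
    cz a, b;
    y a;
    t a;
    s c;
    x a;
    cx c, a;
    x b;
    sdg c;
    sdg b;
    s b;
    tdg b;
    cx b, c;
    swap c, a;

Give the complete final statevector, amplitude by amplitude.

After the circuit, the state carries amplitude sqrt(2)*I/2 on |110>, -sqrt(2)*exp(3*I*pi/4)/2 on |111>, and 0 on every other basis state.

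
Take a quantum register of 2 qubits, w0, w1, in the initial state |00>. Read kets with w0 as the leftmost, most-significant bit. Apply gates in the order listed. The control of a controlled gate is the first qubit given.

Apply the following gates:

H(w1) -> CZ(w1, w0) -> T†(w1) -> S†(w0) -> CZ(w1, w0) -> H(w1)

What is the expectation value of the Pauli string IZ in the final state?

In the final state, IZ has expectation sqrt(2)/2.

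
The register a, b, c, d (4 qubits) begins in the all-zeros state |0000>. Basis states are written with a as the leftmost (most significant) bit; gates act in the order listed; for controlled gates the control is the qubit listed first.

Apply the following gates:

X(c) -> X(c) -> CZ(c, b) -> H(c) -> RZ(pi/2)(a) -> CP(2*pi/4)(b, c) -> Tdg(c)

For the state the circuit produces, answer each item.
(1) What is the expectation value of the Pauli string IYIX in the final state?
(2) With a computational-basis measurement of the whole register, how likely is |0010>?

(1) In the final state, IYIX has expectation 0. Key observation: gates 1-2 undo each other exactly, leaving only the rest of the circuit to track.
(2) The probability of measuring |0010> is 1/2.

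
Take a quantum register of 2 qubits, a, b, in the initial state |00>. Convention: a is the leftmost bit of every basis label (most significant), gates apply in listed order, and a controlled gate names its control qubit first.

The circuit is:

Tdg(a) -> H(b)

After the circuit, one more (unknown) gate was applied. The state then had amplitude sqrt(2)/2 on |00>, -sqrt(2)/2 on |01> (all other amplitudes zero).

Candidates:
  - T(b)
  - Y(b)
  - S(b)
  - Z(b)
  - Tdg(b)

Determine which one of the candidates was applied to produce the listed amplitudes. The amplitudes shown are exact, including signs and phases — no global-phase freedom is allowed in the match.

The applied gate was Z(b).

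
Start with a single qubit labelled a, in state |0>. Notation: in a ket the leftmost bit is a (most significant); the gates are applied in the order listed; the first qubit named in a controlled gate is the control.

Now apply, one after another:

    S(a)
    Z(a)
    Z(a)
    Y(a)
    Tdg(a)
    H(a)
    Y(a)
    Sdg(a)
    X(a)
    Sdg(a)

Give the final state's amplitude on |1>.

The amplitude on |1> is sqrt(2)*exp(I*pi/4)/2.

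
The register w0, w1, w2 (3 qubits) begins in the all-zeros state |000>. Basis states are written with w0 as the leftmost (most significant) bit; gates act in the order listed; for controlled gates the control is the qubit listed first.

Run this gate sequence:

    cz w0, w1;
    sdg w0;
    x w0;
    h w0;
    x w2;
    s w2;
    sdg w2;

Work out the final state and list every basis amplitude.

The resulting statevector has amplitude sqrt(2)/2 on |001>, -sqrt(2)/2 on |101>, and 0 on every other basis state. Key observation: steps 6-7 multiply out to the identity, so the circuit reduces to the remaining gates.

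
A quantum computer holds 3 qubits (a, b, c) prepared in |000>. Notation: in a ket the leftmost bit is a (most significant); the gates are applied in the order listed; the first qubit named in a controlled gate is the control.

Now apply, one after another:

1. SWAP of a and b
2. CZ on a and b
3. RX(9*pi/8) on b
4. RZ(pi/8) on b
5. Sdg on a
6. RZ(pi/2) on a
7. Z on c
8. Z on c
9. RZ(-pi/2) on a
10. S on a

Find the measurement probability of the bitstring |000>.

Outcome |000> occurs with probability cos(7*pi/16)**2. Key observation: the block from step 5 through step 10 cancels to the identity and can be dropped.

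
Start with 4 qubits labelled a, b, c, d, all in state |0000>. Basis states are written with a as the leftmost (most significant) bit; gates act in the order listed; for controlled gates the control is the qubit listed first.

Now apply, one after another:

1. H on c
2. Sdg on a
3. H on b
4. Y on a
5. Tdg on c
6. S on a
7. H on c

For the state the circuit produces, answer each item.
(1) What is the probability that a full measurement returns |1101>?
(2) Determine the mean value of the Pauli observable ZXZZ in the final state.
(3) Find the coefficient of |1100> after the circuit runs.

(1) A full measurement returns |1101> with probability 0.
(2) The expectation value of ZXZZ is -sqrt(2)/2.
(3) |1100> carries amplitude sqrt(2)*(-1 + exp(3*I*pi/4))/4 in the final state.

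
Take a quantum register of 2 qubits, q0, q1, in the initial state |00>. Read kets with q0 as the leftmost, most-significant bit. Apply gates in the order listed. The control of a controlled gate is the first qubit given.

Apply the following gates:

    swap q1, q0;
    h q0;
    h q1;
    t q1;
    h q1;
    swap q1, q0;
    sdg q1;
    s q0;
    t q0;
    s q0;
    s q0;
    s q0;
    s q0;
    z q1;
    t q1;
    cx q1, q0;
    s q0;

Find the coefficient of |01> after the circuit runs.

|01> carries amplitude sqrt(2)*(-I + exp(3*I*pi/4))/4 in the final state. Key observation: gates 10-13 undo each other exactly, leaving only the rest of the circuit to track.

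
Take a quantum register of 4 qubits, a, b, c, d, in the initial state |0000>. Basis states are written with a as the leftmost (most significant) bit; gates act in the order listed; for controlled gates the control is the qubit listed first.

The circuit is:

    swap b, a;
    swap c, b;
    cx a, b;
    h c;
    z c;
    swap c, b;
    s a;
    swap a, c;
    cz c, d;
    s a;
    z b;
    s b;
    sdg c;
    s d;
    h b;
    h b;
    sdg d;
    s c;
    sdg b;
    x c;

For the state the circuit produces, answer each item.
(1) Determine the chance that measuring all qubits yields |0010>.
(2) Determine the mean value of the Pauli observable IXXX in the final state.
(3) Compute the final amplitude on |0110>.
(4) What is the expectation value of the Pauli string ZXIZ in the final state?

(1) A full measurement returns |0010> with probability 1/2.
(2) The expectation value of IXXX is 0.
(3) The final state's coefficient on |0110> equals sqrt(2)/2.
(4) The observable ZXIZ averages to 1.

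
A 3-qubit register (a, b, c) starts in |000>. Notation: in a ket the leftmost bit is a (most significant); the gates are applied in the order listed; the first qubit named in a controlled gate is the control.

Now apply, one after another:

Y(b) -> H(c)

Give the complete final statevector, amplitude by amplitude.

The final amplitudes are sqrt(2)*I/2 on |010>, sqrt(2)*I/2 on |011>, and 0 on every other basis state.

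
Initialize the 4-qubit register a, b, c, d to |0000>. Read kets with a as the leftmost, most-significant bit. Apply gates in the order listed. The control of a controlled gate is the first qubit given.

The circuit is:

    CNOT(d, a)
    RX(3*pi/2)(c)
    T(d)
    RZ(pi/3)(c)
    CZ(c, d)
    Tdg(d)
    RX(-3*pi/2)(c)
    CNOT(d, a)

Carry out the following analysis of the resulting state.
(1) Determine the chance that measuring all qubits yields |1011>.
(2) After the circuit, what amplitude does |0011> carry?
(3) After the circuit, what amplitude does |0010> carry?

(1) Outcome |1011> occurs with probability 0.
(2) The amplitude on |0011> is 0.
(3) |0010> carries amplitude -1/2 in the final state.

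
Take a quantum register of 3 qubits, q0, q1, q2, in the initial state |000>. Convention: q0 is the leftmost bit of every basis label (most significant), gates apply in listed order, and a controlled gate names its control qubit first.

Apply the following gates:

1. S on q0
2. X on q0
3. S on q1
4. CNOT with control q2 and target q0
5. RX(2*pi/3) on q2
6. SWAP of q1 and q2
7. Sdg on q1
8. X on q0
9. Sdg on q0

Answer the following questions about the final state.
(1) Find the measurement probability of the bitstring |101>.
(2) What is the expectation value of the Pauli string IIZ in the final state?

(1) A full measurement returns |101> with probability 0.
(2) The observable IIZ averages to 1.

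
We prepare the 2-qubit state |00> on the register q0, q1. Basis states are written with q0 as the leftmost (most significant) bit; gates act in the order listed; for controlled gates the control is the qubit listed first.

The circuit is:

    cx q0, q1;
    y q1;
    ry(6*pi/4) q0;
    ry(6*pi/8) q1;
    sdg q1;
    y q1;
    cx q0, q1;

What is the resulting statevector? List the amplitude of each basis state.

After the circuit, the state carries amplitude I*sqrt(4 - 2*sqrt(2))/4 on |00>, -sqrt(2*sqrt(2) + 4)/4 on |01>, sqrt(2*sqrt(2) + 4)/4 on |10>, -I*sqrt(4 - 2*sqrt(2))/4 on |11>.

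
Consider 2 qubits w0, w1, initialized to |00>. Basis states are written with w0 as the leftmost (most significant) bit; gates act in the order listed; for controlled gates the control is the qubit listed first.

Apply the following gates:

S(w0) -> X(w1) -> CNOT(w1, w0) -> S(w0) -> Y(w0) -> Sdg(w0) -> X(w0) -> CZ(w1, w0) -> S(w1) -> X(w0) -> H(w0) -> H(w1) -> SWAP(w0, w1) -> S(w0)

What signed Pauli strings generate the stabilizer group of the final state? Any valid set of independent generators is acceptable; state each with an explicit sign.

One valid set of independent stabilizer generators is -YI, +IX (any independent generating set of the same group is equally correct).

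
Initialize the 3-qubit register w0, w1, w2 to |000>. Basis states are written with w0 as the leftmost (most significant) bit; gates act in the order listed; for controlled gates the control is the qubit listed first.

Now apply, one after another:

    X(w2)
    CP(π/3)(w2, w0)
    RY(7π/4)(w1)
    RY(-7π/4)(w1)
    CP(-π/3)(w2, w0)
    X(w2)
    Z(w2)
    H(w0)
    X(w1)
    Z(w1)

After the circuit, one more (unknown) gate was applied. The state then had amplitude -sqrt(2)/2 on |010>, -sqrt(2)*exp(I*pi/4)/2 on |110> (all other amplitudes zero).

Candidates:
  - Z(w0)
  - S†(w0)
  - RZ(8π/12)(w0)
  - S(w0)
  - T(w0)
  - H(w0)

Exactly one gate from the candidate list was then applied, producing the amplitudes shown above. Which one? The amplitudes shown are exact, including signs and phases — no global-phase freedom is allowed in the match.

The unique candidate consistent with the amplitudes is T(w0).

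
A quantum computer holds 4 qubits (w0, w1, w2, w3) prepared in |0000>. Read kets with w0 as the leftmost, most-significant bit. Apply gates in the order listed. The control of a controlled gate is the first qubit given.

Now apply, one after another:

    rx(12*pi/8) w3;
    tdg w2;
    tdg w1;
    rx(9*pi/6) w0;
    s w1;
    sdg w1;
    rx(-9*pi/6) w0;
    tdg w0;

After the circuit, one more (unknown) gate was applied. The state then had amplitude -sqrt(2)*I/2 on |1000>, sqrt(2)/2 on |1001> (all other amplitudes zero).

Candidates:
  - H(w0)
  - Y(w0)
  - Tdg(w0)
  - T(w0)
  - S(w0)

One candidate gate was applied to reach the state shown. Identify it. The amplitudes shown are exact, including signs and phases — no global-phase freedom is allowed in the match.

It was Y(w0) that produced the state shown. Key observation: the block from step 4 through step 7 cancels to the identity and can be dropped.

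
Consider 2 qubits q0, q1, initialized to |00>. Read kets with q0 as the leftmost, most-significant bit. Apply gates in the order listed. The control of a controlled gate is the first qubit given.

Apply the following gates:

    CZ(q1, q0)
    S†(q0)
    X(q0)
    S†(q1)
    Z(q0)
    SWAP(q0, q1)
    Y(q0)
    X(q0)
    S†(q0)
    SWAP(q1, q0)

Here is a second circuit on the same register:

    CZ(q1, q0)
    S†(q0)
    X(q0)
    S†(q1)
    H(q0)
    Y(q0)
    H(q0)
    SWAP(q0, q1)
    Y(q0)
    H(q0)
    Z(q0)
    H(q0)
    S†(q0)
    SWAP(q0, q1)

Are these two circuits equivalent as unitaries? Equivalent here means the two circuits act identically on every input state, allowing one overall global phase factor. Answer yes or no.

No — the two circuits implement different unitaries, even allowing a global phase.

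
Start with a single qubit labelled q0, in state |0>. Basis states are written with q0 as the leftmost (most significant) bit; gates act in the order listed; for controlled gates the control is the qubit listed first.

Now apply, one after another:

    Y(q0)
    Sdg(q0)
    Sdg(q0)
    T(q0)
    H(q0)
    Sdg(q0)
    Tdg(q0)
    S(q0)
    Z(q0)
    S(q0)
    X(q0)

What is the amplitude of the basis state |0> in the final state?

|0> carries amplitude sqrt(2)/2 in the final state.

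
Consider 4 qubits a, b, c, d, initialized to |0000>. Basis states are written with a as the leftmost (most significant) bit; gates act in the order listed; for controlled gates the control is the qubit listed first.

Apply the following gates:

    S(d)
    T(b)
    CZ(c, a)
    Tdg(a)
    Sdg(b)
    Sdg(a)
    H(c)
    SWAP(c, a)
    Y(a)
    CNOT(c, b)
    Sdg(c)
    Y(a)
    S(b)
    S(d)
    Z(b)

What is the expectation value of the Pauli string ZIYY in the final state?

The expectation value of ZIYY is 0.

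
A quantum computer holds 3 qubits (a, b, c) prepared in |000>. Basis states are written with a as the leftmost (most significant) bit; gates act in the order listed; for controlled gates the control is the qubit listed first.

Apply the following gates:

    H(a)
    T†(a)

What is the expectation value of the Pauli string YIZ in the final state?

The observable YIZ averages to -sqrt(2)/2.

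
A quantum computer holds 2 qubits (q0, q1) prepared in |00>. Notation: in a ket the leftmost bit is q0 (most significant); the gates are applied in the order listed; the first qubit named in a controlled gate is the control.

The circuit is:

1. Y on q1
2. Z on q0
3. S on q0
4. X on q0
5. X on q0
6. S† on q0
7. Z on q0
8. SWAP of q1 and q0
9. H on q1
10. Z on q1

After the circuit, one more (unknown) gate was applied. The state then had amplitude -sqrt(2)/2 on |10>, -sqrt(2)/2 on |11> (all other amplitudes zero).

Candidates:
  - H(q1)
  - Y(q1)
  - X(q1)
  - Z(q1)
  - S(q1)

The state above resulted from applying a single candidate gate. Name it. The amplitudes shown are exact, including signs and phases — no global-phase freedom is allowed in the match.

It was Y(q1) that produced the state shown. Key observation: the block from step 2 through step 7 cancels to the identity and can be dropped.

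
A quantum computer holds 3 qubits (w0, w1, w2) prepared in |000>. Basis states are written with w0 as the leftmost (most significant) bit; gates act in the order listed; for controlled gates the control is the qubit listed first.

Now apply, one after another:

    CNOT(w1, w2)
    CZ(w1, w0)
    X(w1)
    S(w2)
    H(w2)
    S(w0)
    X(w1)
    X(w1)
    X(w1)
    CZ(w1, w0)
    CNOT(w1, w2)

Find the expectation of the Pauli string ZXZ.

The observable ZXZ averages to 0.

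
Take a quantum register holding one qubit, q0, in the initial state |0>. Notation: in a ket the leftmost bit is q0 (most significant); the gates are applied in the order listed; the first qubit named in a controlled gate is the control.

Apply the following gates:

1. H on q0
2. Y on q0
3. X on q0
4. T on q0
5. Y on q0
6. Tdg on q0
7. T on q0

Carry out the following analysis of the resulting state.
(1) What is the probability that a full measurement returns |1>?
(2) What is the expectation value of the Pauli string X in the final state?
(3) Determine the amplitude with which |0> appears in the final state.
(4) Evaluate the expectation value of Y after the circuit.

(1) Outcome |1> occurs with probability 1/2.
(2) The expectation value of X is sqrt(2)/2.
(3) |0> carries amplitude -sqrt(2)*exp(I*pi/4)/2 in the final state.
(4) The expectation value of Y is -sqrt(2)/2.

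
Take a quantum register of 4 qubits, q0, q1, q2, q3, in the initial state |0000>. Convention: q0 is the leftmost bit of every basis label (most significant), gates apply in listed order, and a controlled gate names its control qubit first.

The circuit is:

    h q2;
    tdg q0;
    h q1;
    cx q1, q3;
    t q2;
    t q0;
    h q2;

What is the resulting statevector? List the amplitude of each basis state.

After the circuit, the state carries amplitude sqrt(2)*(1 + exp(I*pi/4))/4 on |0000>, sqrt(2)*(1 - exp(I*pi/4))/4 on |0010>, sqrt(2)*(1 + exp(I*pi/4))/4 on |0101>, sqrt(2)*(1 - exp(I*pi/4))/4 on |0111>, and 0 on every other basis state.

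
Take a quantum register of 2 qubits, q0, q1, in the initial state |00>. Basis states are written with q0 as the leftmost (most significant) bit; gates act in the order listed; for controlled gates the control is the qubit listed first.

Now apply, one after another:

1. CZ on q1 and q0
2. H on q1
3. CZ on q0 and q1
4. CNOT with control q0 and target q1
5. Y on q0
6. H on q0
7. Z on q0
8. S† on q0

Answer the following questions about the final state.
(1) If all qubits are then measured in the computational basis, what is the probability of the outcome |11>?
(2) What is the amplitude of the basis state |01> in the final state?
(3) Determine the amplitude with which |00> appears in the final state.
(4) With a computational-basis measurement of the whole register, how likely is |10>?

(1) The probability of measuring |11> is 1/4.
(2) |01> carries amplitude I/2 in the final state.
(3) |00> carries amplitude I/2 in the final state.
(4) The probability of measuring |10> is 1/4.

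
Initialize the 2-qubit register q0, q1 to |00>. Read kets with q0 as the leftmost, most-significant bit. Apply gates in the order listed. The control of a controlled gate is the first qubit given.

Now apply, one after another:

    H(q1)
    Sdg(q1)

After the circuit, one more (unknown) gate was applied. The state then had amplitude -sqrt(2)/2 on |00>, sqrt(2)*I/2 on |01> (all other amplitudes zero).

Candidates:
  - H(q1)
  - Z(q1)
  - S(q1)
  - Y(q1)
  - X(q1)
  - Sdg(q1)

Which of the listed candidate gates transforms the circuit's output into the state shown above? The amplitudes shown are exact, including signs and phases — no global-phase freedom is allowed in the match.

The unique candidate consistent with the amplitudes is Y(q1).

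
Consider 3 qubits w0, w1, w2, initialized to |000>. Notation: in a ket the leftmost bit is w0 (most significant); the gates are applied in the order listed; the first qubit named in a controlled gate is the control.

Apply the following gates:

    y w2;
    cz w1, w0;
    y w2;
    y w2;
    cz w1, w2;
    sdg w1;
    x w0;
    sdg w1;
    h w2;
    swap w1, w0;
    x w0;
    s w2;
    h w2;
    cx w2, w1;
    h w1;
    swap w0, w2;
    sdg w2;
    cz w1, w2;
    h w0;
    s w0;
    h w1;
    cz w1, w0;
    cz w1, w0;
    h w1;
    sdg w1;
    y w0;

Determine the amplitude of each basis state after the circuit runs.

After the circuit, the state carries amplitude 0 on |000>, -I/2 on |001>, 0 on |010>, -I/2 on |011>, 0 on |100>, I/2 on |101>, 0 on |110>, -I/2 on |111>. Key observation: the block from step 21 through step 24 cancels to the identity and can be dropped.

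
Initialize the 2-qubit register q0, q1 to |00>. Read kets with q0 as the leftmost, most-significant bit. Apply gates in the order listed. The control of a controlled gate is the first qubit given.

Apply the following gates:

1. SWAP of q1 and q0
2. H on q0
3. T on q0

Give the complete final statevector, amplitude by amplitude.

After the circuit, the state carries amplitude sqrt(2)/2 on |00>, 0 on |01>, sqrt(2)*exp(I*pi/4)/2 on |10>, 0 on |11>.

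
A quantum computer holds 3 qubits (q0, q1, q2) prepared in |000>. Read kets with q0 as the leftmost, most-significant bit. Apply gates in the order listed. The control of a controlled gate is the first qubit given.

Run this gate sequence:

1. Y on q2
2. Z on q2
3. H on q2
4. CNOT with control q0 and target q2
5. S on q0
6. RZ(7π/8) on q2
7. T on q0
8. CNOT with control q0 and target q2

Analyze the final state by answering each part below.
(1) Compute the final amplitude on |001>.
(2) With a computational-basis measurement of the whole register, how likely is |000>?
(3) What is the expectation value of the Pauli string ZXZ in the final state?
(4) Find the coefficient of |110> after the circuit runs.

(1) The amplitude on |001> is sqrt(2)*exp(15*I*pi/16)/2.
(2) A full measurement returns |000> with probability 1/2.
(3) The expectation value of ZXZ is 0.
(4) The final state's coefficient on |110> equals 0.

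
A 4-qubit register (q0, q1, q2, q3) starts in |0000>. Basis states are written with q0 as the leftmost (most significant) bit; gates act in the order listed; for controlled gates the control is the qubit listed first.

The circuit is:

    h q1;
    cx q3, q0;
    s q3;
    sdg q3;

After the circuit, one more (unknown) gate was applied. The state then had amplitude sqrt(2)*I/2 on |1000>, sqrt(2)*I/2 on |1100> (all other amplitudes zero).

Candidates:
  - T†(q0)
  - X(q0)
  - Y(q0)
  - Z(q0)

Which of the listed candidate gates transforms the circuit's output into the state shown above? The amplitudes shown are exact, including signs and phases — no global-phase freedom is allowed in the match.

It was Y(q0) that produced the state shown.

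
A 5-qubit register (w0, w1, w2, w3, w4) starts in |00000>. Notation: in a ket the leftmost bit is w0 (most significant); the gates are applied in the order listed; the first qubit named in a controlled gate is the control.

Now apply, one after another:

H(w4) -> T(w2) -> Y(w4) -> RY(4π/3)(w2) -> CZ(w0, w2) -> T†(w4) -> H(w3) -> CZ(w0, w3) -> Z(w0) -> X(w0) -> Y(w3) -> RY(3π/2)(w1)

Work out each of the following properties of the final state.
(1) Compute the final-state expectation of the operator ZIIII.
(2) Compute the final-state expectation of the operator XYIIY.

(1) The observable ZIIII averages to -1.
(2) The observable XYIIY averages to 0.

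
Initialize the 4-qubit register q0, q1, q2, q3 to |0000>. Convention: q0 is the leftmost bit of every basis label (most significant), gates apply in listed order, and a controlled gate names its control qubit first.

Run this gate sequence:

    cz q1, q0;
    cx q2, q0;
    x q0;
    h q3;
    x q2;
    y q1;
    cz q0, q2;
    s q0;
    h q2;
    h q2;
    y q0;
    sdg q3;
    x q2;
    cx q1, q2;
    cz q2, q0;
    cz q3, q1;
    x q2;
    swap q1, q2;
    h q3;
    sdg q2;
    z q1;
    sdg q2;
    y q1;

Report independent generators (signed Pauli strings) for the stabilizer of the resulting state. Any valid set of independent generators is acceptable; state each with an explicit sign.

The stabilizer group can be generated by -IIIY, +ZIII, -IZII, -IIZI, among other valid generating sets. Key observation: steps 9-10 multiply out to the identity, so the circuit reduces to the remaining gates.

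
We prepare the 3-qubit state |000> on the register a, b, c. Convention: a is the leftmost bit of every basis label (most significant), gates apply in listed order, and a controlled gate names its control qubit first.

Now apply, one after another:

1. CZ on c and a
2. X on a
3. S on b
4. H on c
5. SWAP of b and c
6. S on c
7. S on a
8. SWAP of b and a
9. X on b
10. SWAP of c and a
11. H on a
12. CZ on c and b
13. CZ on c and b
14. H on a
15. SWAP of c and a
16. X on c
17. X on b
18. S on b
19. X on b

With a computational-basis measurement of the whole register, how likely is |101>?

The probability of measuring |101> is 1/2. Key observation: the block from step 10 through step 15 cancels to the identity and can be dropped.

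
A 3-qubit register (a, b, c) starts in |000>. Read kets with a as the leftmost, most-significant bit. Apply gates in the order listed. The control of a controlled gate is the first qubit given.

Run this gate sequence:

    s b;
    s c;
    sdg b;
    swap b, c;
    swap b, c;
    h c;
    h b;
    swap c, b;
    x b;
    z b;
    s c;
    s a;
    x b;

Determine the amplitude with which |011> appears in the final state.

|011> carries amplitude I/2 in the final state. Key observation: the block from step 4 through step 5 cancels to the identity and can be dropped.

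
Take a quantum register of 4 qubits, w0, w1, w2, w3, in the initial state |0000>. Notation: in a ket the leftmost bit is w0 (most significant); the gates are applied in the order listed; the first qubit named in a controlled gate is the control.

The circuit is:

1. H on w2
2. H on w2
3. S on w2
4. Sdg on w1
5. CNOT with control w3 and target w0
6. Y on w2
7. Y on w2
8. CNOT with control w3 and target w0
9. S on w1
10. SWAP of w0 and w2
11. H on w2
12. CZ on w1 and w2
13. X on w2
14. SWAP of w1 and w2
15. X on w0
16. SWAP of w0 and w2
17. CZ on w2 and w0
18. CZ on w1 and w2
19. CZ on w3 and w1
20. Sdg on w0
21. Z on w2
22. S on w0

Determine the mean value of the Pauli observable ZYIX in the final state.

The expectation value of ZYIX is 0. Key observation: gates 4-9 undo each other exactly, leaving only the rest of the circuit to track.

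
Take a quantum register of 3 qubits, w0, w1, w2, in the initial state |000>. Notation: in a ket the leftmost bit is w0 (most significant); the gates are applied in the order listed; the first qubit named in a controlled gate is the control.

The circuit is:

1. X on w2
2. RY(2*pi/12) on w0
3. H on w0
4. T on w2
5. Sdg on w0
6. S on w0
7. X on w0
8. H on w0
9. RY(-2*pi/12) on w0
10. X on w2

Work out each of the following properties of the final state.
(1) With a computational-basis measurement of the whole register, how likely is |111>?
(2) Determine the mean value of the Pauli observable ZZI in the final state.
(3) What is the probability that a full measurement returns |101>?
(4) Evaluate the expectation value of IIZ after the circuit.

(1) A full measurement returns |111> with probability 0.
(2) The expectation value of ZZI is 1/2.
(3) A full measurement returns |101> with probability 0.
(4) The observable IIZ averages to 1.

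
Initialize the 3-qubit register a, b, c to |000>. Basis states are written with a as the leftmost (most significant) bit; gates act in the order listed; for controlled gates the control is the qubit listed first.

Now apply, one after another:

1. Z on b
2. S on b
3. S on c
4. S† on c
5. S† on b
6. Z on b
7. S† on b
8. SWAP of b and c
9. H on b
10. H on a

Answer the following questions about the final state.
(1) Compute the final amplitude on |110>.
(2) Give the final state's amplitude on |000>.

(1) The final state's coefficient on |110> equals 1/2. Key observation: gates 1-6 undo each other exactly, leaving only the rest of the circuit to track.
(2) The amplitude on |000> is 1/2.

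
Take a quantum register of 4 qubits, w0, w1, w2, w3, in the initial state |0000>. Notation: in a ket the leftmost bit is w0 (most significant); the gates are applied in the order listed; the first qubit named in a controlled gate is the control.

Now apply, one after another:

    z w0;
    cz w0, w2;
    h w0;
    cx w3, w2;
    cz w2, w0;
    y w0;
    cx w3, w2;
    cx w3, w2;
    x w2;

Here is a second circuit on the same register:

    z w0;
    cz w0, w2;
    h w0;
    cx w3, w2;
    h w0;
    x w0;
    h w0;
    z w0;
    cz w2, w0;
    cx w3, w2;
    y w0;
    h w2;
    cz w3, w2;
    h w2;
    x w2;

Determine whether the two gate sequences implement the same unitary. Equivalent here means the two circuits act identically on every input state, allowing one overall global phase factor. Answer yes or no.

Yes, they are equivalent — the unitaries differ by at most a global phase.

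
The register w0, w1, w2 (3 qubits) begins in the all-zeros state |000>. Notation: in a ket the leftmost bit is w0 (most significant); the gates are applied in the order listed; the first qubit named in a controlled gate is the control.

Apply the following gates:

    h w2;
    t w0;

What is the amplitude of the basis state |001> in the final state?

The amplitude on |001> is sqrt(2)/2.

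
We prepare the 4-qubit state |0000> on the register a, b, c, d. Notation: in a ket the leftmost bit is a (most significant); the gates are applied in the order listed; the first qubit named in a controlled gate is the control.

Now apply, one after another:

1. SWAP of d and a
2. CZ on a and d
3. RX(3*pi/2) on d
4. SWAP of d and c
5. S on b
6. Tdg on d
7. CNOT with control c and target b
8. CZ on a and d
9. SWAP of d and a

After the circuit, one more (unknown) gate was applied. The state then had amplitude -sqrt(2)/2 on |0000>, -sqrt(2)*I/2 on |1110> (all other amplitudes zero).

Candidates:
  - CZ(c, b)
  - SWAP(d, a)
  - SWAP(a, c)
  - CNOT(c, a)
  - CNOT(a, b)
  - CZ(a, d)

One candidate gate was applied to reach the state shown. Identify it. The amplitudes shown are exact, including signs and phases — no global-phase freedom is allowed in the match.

The applied gate was CNOT(c, a).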